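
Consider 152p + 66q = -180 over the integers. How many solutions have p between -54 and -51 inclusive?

gcd(152, 66):
  152 = 2×66 + 20
  66 = 3×20 + 6
  20 = 3×6 + 2
  6 = 3×2
so gcd(152, 66) = 2.
Back-substitute for Bézout coefficients:
  2 = 20 - 3×6
  ... = 152×(10) + 66×(-23)
Scale by -90: particular solution (-900, 2070); reduce p mod 33: (24, -58).
General solution: p = 24 + 33t, q = -58 - 76t for integer t.
-54 ≤ 24 + 33t ≤ -51 gives t ∈ [-2, -3], which is 0 values.

0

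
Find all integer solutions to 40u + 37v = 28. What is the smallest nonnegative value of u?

gcd(40, 37):
  40 = 1·37 + 3
  37 = 12·3 + 1
  3 = 3·1
so gcd(40, 37) = 1.
1 divides 28, so solutions exist.
Back-substitute for Bézout coefficients:
  1 = 37 - 12·3
  ... = 40·(-12) + 37·(13)
Scale by 28/1 = 28: (u₀, v₀) = (-336, 364).
General solution: u = -336 + 37t, v = 364 - 40t for integer t.
u ≥ 0: smallest is -336 mod 37 = 34 (at t = 10), with v = -36.

34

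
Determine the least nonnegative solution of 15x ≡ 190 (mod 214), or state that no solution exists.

gcd(214, 15):
  214 = 14·15 + 4
  15 = 3·4 + 3
  4 = 1·3 + 1
  3 = 3·1
so gcd(214, 15) = 1.
1 divides 190, so solutions exist.
Back-substitute for Bézout coefficients:
  1 = 4 - 1·3
  ... = 15·(-57) + 214·(4)
So 15·(-57) ≡ 1 (mod 214); multiply by 190: x ≡ -10830 (mod 214).
Smallest nonnegative: x = -10830 mod 214 = 84.

84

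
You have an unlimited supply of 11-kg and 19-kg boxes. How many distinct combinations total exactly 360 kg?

2

Need nonnegative integers with 11j + 19k = 360.
gcd(11, 19) = 1, and 11·(7) + 19·(-4) = 1.
So (j₀, k₀) = (2520, -1440); general j = 2520 + 19t, k = -1440 - 11t.
j ≥ 0 ⇒ t ≥ -132; k ≥ 0 ⇒ t ≤ -131. That's 2 values of t.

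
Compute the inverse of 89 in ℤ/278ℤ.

gcd(278, 89):
  278 = 3·89 + 11
  89 = 8·11 + 1
  11 = 11·1
so gcd(278, 89) = 1.
Back-substitute for Bézout coefficients:
  1 = 89 - 8·11
  ... = 89·(25) + 278·(-8)
So 89·25 ≡ 1 (mod 278), and 25 mod 278 = 25.

25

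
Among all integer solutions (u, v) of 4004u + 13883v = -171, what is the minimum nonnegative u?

6619

gcd(13883, 4004) = 1.
1 divides -171, so solutions exist.
By Bézout, 4004·(-4504) + 13883·(1299) = 1.
Scale by -171/1 = -171: (u₀, v₀) = (770184, -222129).
General solution: u = 770184 + 13883t, v = -222129 - 4004t for integer t.
u ≥ 0: smallest is 770184 mod 13883 = 6619 (at t = -55), with v = -1909.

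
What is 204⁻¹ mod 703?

gcd(703, 204) = 1.
By Bézout, 204·(224) + 703·(-65) = 1.
So 204·224 ≡ 1 (mod 703), and 224 mod 703 = 224.

224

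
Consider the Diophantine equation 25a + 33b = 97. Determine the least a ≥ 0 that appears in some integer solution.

gcd(33, 25):
  33 = 1*25 + 8
  25 = 3*8 + 1
  8 = 8*1
so gcd(33, 25) = 1.
1 divides 97, so solutions exist.
Back-substitute for Bézout coefficients:
  1 = 25 - 3*8
  ... = 25*(4) + 33*(-3)
Scale by 97/1 = 97: (a₀, b₀) = (388, -291).
General solution: a = 388 + 33t, b = -291 - 25t for integer t.
a ≥ 0: smallest is 388 mod 33 = 25 (at t = -11), with b = -16.

25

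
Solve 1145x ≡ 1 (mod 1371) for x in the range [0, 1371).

gcd(1371, 1145):
  1371 = 1×1145 + 226
  1145 = 5×226 + 15
  226 = 15×15 + 1
  15 = 15×1
so gcd(1371, 1145) = 1.
Back-substitute for Bézout coefficients:
  1 = 226 - 15×15
  ... = 1145×(-91) + 1371×(76)
So 1145×-91 ≡ 1 (mod 1371), and -91 mod 1371 = 1280.

1280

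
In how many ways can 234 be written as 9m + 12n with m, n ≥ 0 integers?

7

gcd(12, 9) = 3.
By Bézout, 9·(-1) + 12·(1) = 3.
One solution: (2, 18).
General: m = 2 + 4t, n = 18 - 3t.
m ≥ 0 ⇒ t ≥ 0; n ≥ 0 ⇒ t ≤ 6. So t ∈ [0, 6]: 7 solutions.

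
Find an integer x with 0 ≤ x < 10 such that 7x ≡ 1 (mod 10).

3

gcd(10, 7) = 1.
By Bézout, 7·(3) + 10·(-2) = 1.
So 7·3 ≡ 1 (mod 10), and 3 mod 10 = 3.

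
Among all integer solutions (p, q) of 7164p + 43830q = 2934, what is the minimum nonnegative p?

31

gcd(43830, 7164) = 18  (43830 = 6*7164 + 846, 7164 = 8*846 + 396, 846 = 2*396 + 54, 396 = 7*54 + 18, 54 = 3*18).
18 divides 2934, so solutions exist.
Back-substituting, 7164*(777) + 43830*(-127) = 18.
Scale by 2934/18 = 163: (p₀, q₀) = (126651, -20701).
General solution: p = 126651 + 2435t, q = -20701 - 398t for integer t.
p ≥ 0: smallest is 126651 mod 2435 = 31 (at t = -52), with q = -5.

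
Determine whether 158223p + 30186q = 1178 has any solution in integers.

no

gcd(158223, 30186) = 39  (158223 = 5×30186 + 7293, 30186 = 4×7293 + 1014, 7293 = 7×1014 + 195, 1014 = 5×195 + 39, 195 = 5×39).
39 does not divide 1178 (remainder 8), so no integer solutions.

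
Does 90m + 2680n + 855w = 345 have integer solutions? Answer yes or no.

gcd(2680, 90) = 10.
gcd(10, 855) = 5.
5 divides 345, so integer solutions exist.

yes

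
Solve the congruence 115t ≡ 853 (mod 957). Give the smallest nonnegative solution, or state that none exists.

307

gcd(957, 115) = 1.
1 divides 853, so solutions exist.
By Bézout, 115*(-233) + 957*(28) = 1.
So 115*(-233) ≡ 1 (mod 957); multiply by 853: t ≡ -198749 (mod 957).
Smallest nonnegative: t = -198749 mod 957 = 307.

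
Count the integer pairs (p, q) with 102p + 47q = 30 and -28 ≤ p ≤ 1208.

gcd(102, 47) = 1  (102 = 2·47 + 8, 47 = 5·8 + 7, 8 = 1·7 + 1, 7 = 7·1).
Back-substituting, 102·(6) + 47·(-13) = 1.
Scale by 30: particular solution (180, -390); reduce p mod 47: (39, -84).
General solution: p = 39 + 47t, q = -84 - 102t for integer t.
-28 ≤ 39 + 47t ≤ 1208 gives t ∈ [-1, 24], which is 26 values.

26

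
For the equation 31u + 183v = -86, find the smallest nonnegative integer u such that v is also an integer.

133

gcd(183, 31) = 1  (183 = 5*31 + 28, 31 = 1*28 + 3, 28 = 9*3 + 1, 3 = 3*1).
1 divides -86, so solutions exist.
Back-substituting, 31*(-59) + 183*(10) = 1.
Scale by -86/1 = -86: (u₀, v₀) = (5074, -860).
General solution: u = 5074 + 183t, v = -860 - 31t for integer t.
u ≥ 0: smallest is 5074 mod 183 = 133 (at t = -27), with v = -23.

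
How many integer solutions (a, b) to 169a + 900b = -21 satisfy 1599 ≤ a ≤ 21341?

gcd(900, 169) = 1.
By Bézout, 169·(229) + 900·(-43) = 1.
Particular solution: (591, -111).
General solution: a = 591 + 900t, b = -111 - 169t for integer t.
1599 ≤ 591 + 900t ≤ 21341 gives t ∈ [2, 23], which is 22 values.

22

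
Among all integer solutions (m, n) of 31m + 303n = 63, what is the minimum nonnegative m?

gcd(303, 31):
  303 = 9×31 + 24
  31 = 1×24 + 7
  24 = 3×7 + 3
  7 = 2×3 + 1
  3 = 3×1
so gcd(303, 31) = 1.
1 divides 63, so solutions exist.
Back-substitute for Bézout coefficients:
  1 = 7 - 2×3
  ... = 31×(88) + 303×(-9)
Scale by 63/1 = 63: (m₀, n₀) = (5544, -567).
General solution: m = 5544 + 303t, n = -567 - 31t for integer t.
m ≥ 0: smallest is 5544 mod 303 = 90 (at t = -18), with n = -9.

90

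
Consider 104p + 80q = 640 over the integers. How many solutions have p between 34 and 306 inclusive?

27

gcd(104, 80) = 8  (104 = 1×80 + 24, 80 = 3×24 + 8, 24 = 3×8).
Back-substituting, 104×(-3) + 80×(4) = 8.
Scale by 80: particular solution (-240, 320); reduce p mod 10: (0, 8).
General solution: p = 0 + 10t, q = 8 - 13t for integer t.
34 ≤ 0 + 10t ≤ 306 gives t ∈ [4, 30], which is 27 values.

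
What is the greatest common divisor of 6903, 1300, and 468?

gcd(6903, 1300) = 13  (6903 = 5·1300 + 403, 1300 = 3·403 + 91, 403 = 4·91 + 39, 91 = 2·39 + 13, 39 = 3·13).
gcd(13, 468) = 13.

13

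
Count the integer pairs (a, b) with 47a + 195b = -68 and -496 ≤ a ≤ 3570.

gcd(195, 47):
  195 = 4×47 + 7
  47 = 6×7 + 5
  7 = 1×5 + 2
  5 = 2×2 + 1
  2 = 2×1
so gcd(195, 47) = 1.
Back-substitute for Bézout coefficients:
  1 = 5 - 2×2
  ... = 47×(83) + 195×(-20)
Scale by -68: particular solution (-5644, 1360); reduce a mod 195: (11, -3).
General solution: a = 11 + 195t, b = -3 - 47t for integer t.
-496 ≤ 11 + 195t ≤ 3570 gives t ∈ [-2, 18], which is 21 values.

21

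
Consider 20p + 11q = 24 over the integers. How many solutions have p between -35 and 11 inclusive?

5

gcd(20, 11) = 1.
By Bézout, 20*(5) + 11*(-9) = 1.
Particular solution: (10, -16).
General solution: p = 10 + 11t, q = -16 - 20t for integer t.
-35 ≤ 10 + 11t ≤ 11 gives t ∈ [-4, 0], which is 5 values.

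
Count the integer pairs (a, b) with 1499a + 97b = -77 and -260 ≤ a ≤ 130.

4

gcd(1499, 97):
  1499 = 15·97 + 44
  97 = 2·44 + 9
  44 = 4·9 + 8
  9 = 1·8 + 1
  8 = 8·1
so gcd(1499, 97) = 1.
Back-substitute for Bézout coefficients:
  1 = 9 - 1·8
  ... = 1499·(-11) + 97·(170)
Scale by -77: particular solution (847, -13090); reduce a mod 97: (71, -1098).
General solution: a = 71 + 97t, b = -1098 - 1499t for integer t.
-260 ≤ 71 + 97t ≤ 130 gives t ∈ [-3, 0], which is 4 values.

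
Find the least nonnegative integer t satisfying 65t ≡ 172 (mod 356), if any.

156

gcd(356, 65) = 1  (356 = 5·65 + 31, 65 = 2·31 + 3, 31 = 10·3 + 1, 3 = 3·1).
1 divides 172, so solutions exist.
Back-substituting, 65·(-115) + 356·(21) = 1.
So 65·(-115) ≡ 1 (mod 356); multiply by 172: t ≡ -19780 (mod 356).
Smallest nonnegative: t = -19780 mod 356 = 156.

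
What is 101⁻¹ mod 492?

gcd(492, 101):
  492 = 4×101 + 88
  101 = 1×88 + 13
  88 = 6×13 + 10
  13 = 1×10 + 3
  10 = 3×3 + 1
  3 = 3×1
so gcd(492, 101) = 1.
Back-substitute for Bézout coefficients:
  1 = 10 - 3×3
  ... = 101×(-151) + 492×(31)
So 101×-151 ≡ 1 (mod 492), and -151 mod 492 = 341.

341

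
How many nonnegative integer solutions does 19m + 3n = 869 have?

15

gcd(19, 3):
  19 = 6*3 + 1
  3 = 3*1
so gcd(19, 3) = 1.
Back-substitute for Bézout coefficients:
  1 = 19 - 6*3
  ... = 19*(1) + 3*(-6)
Scale by 869: one solution is (869, -5214). Reduce m mod 3: (2, 277).
General: m = 2 + 3t, n = 277 - 19t.
m ≥ 0 ⇒ t ≥ 0; n ≥ 0 ⇒ t ≤ 14. So t ∈ [0, 14]: 15 solutions.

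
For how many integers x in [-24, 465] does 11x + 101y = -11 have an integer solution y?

gcd(101, 11) = 1  (101 = 9·11 + 2, 11 = 5·2 + 1, 2 = 2·1).
Back-substituting, 11·(46) + 101·(-5) = 1.
Scale by -11: particular solution (-506, 55); reduce x mod 101: (100, -11).
General solution: x = 100 + 101t, y = -11 - 11t for integer t.
-24 ≤ 100 + 101t ≤ 465 gives t ∈ [-1, 3], which is 5 values.

5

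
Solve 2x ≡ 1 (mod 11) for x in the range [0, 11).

gcd(11, 2) = 1.
By Bézout, 2·(-5) + 11·(1) = 1.
So 2·-5 ≡ 1 (mod 11), and -5 mod 11 = 6.

6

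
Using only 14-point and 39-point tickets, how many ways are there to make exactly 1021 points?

Need nonnegative integers with 14j + 39k = 1021.
gcd(14, 39) = 1, and 14·(14) + 39·(-5) = 1.
So (j₀, k₀) = (14294, -5105); general j = 14294 + 39t, k = -5105 - 14t.
j ≥ 0 ⇒ t ≥ -366; k ≥ 0 ⇒ t ≤ -365. That's 2 values of t.

2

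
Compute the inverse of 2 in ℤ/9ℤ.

5

gcd(9, 2):
  9 = 4×2 + 1
  2 = 2×1
so gcd(9, 2) = 1.
Back-substitute for Bézout coefficients:
  1 = 9 - 4×2
  ... = 2×(-4) + 9×(1)
So 2×-4 ≡ 1 (mod 9), and -4 mod 9 = 5.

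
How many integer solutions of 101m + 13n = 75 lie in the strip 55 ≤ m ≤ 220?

gcd(101, 13):
  101 = 7×13 + 10
  13 = 1×10 + 3
  10 = 3×3 + 1
  3 = 3×1
so gcd(101, 13) = 1.
Back-substitute for Bézout coefficients:
  1 = 10 - 3×3
  ... = 101×(4) + 13×(-31)
Scale by 75: particular solution (300, -2325); reduce m mod 13: (1, -2).
General solution: m = 1 + 13t, n = -2 - 101t for integer t.
55 ≤ 1 + 13t ≤ 220 gives t ∈ [5, 16], which is 12 values.

12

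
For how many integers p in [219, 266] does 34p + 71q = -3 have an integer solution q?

gcd(71, 34) = 1.
By Bézout, 34×(23) + 71×(-11) = 1.
Particular solution: (2, -1).
General solution: p = 2 + 71t, q = -1 - 34t for integer t.
219 ≤ 2 + 71t ≤ 266 gives t ∈ [4, 3], which is 0 values.

0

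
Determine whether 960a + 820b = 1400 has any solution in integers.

yes

gcd(960, 820):
  960 = 1·820 + 140
  820 = 5·140 + 120
  140 = 1·120 + 20
  120 = 6·20
so gcd(960, 820) = 20.
20 divides 1400, so integer solutions exist.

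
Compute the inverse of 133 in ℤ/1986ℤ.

1105

gcd(1986, 133) = 1  (1986 = 14·133 + 124, 133 = 1·124 + 9, 124 = 13·9 + 7, 9 = 1·7 + 2, 7 = 3·2 + 1, 2 = 2·1).
Back-substituting, 133·(-881) + 1986·(59) = 1.
So 133·-881 ≡ 1 (mod 1986), and -881 mod 1986 = 1105.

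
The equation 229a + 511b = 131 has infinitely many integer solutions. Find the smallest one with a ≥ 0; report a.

400

gcd(511, 229):
  511 = 2*229 + 53
  229 = 4*53 + 17
  53 = 3*17 + 2
  17 = 8*2 + 1
  2 = 2*1
so gcd(511, 229) = 1.
1 divides 131, so solutions exist.
Back-substitute for Bézout coefficients:
  1 = 17 - 8*2
  ... = 229*(241) + 511*(-108)
Scale by 131/1 = 131: (a₀, b₀) = (31571, -14148).
General solution: a = 31571 + 511t, b = -14148 - 229t for integer t.
a ≥ 0: smallest is 31571 mod 511 = 400 (at t = -61), with b = -179.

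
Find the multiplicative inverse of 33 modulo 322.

gcd(322, 33) = 1  (322 = 9·33 + 25, 33 = 1·25 + 8, 25 = 3·8 + 1, 8 = 8·1).
Back-substituting, 33·(-39) + 322·(4) = 1.
So 33·-39 ≡ 1 (mod 322), and -39 mod 322 = 283.

283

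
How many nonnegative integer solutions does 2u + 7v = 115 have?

8

gcd(7, 2) = 1.
By Bézout, 2·(-3) + 7·(1) = 1.
One solution: (5, 15).
General: u = 5 + 7t, v = 15 - 2t.
u ≥ 0 ⇒ t ≥ 0; v ≥ 0 ⇒ t ≤ 7. So t ∈ [0, 7]: 8 solutions.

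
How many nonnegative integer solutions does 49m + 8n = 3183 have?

gcd(49, 8) = 1.
By Bézout, 49×(1) + 8×(-6) = 1.
One solution: (7, 355).
General: m = 7 + 8t, n = 355 - 49t.
m ≥ 0 ⇒ t ≥ 0; n ≥ 0 ⇒ t ≤ 7. So t ∈ [0, 7]: 8 solutions.

8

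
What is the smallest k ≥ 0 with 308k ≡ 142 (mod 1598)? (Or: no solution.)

649

gcd(1598, 308) = 2  (1598 = 5×308 + 58, 308 = 5×58 + 18, 58 = 3×18 + 4, 18 = 4×4 + 2, 4 = 2×2).
2 divides 142, so solutions exist.
Back-substituting, 308×(358) + 1598×(-69) = 2.
So 308×(358) ≡ 2 (mod 1598); multiply by 71: k ≡ 25418 (mod 799).
Smallest nonnegative: k = 25418 mod 799 = 649.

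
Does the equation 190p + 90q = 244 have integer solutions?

no

gcd(190, 90) = 10.
10 does not divide 244 (remainder 4), so no integer solutions.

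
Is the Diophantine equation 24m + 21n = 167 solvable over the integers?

gcd(24, 21) = 3  (24 = 1×21 + 3, 21 = 7×3).
3 does not divide 167 (remainder 2), so no integer solutions.

no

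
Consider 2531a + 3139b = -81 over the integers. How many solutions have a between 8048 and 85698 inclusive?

25

gcd(3139, 2531) = 1  (3139 = 1*2531 + 608, 2531 = 4*608 + 99, 608 = 6*99 + 14, 99 = 7*14 + 1, 14 = 14*1).
Back-substituting, 2531*(222) + 3139*(-179) = 1.
Scale by -81: particular solution (-17982, 14499); reduce a mod 3139: (852, -687).
General solution: a = 852 + 3139t, b = -687 - 2531t for integer t.
8048 ≤ 852 + 3139t ≤ 85698 gives t ∈ [3, 27], which is 25 values.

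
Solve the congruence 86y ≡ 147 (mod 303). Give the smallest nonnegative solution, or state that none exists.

gcd(303, 86) = 1  (303 = 3·86 + 45, 86 = 1·45 + 41, 45 = 1·41 + 4, 41 = 10·4 + 1, 4 = 4·1).
1 divides 147, so solutions exist.
Back-substituting, 86·(74) + 303·(-21) = 1.
So 86·(74) ≡ 1 (mod 303); multiply by 147: y ≡ 10878 (mod 303).
Smallest nonnegative: y = 10878 mod 303 = 273.

273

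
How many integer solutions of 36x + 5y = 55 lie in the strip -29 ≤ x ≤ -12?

3

gcd(36, 5):
  36 = 7*5 + 1
  5 = 5*1
so gcd(36, 5) = 1.
Back-substitute for Bézout coefficients:
  1 = 36 - 7*5
  ... = 36*(1) + 5*(-7)
Scale by 55: particular solution (55, -385); reduce x mod 5: (0, 11).
General solution: x = 0 + 5t, y = 11 - 36t for integer t.
-29 ≤ 0 + 5t ≤ -12 gives t ∈ [-5, -3], which is 3 values.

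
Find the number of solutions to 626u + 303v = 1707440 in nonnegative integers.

gcd(626, 303):
  626 = 2×303 + 20
  303 = 15×20 + 3
  20 = 6×3 + 2
  3 = 1×2 + 1
  2 = 2×1
so gcd(626, 303) = 1.
Back-substitute for Bézout coefficients:
  1 = 3 - 1×2
  ... = 626×(-106) + 303×(219)
Scale by 1707440: one solution is (-180988640, 373929360). Reduce u mod 303: (229, 5162).
General: u = 229 + 303t, v = 5162 - 626t.
u ≥ 0 ⇒ t ≥ 0; v ≥ 0 ⇒ t ≤ 8. So t ∈ [0, 8]: 9 solutions.

9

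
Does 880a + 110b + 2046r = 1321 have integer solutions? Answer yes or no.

no

gcd(880, 110) = 110  (880 = 8×110).
gcd(110, 2046) = 22.
22 does not divide 1321 (remainder 1), so no integer solutions.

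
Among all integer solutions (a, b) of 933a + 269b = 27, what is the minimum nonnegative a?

gcd(933, 269):
  933 = 3*269 + 126
  269 = 2*126 + 17
  126 = 7*17 + 7
  17 = 2*7 + 3
  7 = 2*3 + 1
  3 = 3*1
so gcd(933, 269) = 1.
1 divides 27, so solutions exist.
Back-substitute for Bézout coefficients:
  1 = 7 - 2*3
  ... = 933*(79) + 269*(-274)
Scale by 27/1 = 27: (a₀, b₀) = (2133, -7398).
General solution: a = 2133 + 269t, b = -7398 - 933t for integer t.
a ≥ 0: smallest is 2133 mod 269 = 250 (at t = -7), with b = -867.

250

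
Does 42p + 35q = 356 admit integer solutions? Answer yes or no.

no

gcd(42, 35) = 7  (42 = 1·35 + 7, 35 = 5·7).
7 does not divide 356 (remainder 6), so no integer solutions.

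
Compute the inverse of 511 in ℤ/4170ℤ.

gcd(4170, 511) = 1.
By Bézout, 511×(661) + 4170×(-81) = 1.
So 511×661 ≡ 1 (mod 4170), and 661 mod 4170 = 661.

661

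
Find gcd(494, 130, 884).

gcd(494, 130) = 26.
gcd(26, 884) = 26.

26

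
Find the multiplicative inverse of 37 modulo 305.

33

gcd(305, 37) = 1.
By Bézout, 37*(33) + 305*(-4) = 1.
So 37*33 ≡ 1 (mod 305), and 33 mod 305 = 33.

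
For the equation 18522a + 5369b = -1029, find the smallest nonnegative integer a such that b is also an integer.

213

gcd(18522, 5369) = 7  (18522 = 3×5369 + 2415, 5369 = 2×2415 + 539, 2415 = 4×539 + 259, 539 = 2×259 + 21, 259 = 12×21 + 7, 21 = 3×7).
7 divides -1029, so solutions exist.
Back-substituting, 18522×(249) + 5369×(-859) = 7.
Scale by -1029/7 = -147: (a₀, b₀) = (-36603, 126273).
General solution: a = -36603 + 767t, b = 126273 - 2646t for integer t.
a ≥ 0: smallest is -36603 mod 767 = 213 (at t = 48), with b = -735.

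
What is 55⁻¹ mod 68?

47

gcd(68, 55) = 1  (68 = 1*55 + 13, 55 = 4*13 + 3, 13 = 4*3 + 1, 3 = 3*1).
Back-substituting, 55*(-21) + 68*(17) = 1.
So 55*-21 ≡ 1 (mod 68), and -21 mod 68 = 47.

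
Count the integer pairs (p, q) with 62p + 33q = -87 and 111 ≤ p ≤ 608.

15

gcd(62, 33) = 1  (62 = 1×33 + 29, 33 = 1×29 + 4, 29 = 7×4 + 1, 4 = 4×1).
Back-substituting, 62×(8) + 33×(-15) = 1.
Scale by -87: particular solution (-696, 1305); reduce p mod 33: (30, -59).
General solution: p = 30 + 33t, q = -59 - 62t for integer t.
111 ≤ 30 + 33t ≤ 608 gives t ∈ [3, 17], which is 15 values.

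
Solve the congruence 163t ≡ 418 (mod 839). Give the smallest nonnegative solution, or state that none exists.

gcd(839, 163) = 1.
1 divides 418, so solutions exist.
By Bézout, 163×(-175) + 839×(34) = 1.
So 163×(-175) ≡ 1 (mod 839); multiply by 418: t ≡ -73150 (mod 839).
Smallest nonnegative: t = -73150 mod 839 = 682.

682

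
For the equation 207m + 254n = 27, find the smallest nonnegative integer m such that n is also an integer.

221

gcd(254, 207) = 1.
1 divides 27, so solutions exist.
By Bézout, 207·(27) + 254·(-22) = 1.
Scale by 27/1 = 27: (m₀, n₀) = (729, -594).
General solution: m = 729 + 254t, n = -594 - 207t for integer t.
m ≥ 0: smallest is 729 mod 254 = 221 (at t = -2), with n = -180.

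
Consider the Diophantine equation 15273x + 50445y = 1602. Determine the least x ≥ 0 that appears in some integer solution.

gcd(50445, 15273) = 9.
9 divides 1602, so solutions exist.
By Bézout, 15273*(-687) + 50445*(208) = 9.
Scale by 1602/9 = 178: (x₀, y₀) = (-122286, 37024).
General solution: x = -122286 + 5605t, y = 37024 - 1697t for integer t.
x ≥ 0: smallest is -122286 mod 5605 = 1024 (at t = 22), with y = -310.

1024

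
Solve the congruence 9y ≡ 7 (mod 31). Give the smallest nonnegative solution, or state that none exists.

gcd(31, 9):
  31 = 3·9 + 4
  9 = 2·4 + 1
  4 = 4·1
so gcd(31, 9) = 1.
1 divides 7, so solutions exist.
Back-substitute for Bézout coefficients:
  1 = 9 - 2·4
  ... = 9·(7) + 31·(-2)
So 9·(7) ≡ 1 (mod 31); multiply by 7: y ≡ 49 (mod 31).
Smallest nonnegative: y = 49 mod 31 = 18.

18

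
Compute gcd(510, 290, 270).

gcd(510, 290) = 10  (510 = 1×290 + 220, 290 = 1×220 + 70, 220 = 3×70 + 10, 70 = 7×10).
gcd(10, 270) = 10.

10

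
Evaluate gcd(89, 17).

1

gcd(89, 17):
  89 = 5×17 + 4
  17 = 4×4 + 1
  4 = 4×1
so gcd(89, 17) = 1.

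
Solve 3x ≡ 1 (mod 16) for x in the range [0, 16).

11

gcd(16, 3) = 1  (16 = 5×3 + 1, 3 = 3×1).
Back-substituting, 3×(-5) + 16×(1) = 1.
So 3×-5 ≡ 1 (mod 16), and -5 mod 16 = 11.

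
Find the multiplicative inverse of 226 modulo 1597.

106

gcd(1597, 226) = 1.
By Bézout, 226·(106) + 1597·(-15) = 1.
So 226·106 ≡ 1 (mod 1597), and 106 mod 1597 = 106.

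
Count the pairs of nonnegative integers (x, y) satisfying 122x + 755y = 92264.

1

gcd(755, 122) = 1  (755 = 6·122 + 23, 122 = 5·23 + 7, 23 = 3·7 + 2, 7 = 3·2 + 1, 2 = 2·1).
Back-substituting, 122·(328) + 755·(-53) = 1.
Scale by 92264: one solution is (30262592, -4889992). Reduce x mod 755: (682, 12).
General: x = 682 + 755t, y = 12 - 122t.
x ≥ 0 ⇒ t ≥ 0; y ≥ 0 ⇒ t ≤ 0. So t ∈ [0, 0]: 1 solution.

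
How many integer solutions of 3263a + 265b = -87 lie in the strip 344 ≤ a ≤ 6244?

22

gcd(3263, 265):
  3263 = 12*265 + 83
  265 = 3*83 + 16
  83 = 5*16 + 3
  16 = 5*3 + 1
  3 = 3*1
so gcd(3263, 265) = 1.
Back-substitute for Bézout coefficients:
  1 = 16 - 5*3
  ... = 3263*(-83) + 265*(1022)
Scale by -87: particular solution (7221, -88914); reduce a mod 265: (66, -813).
General solution: a = 66 + 265t, b = -813 - 3263t for integer t.
344 ≤ 66 + 265t ≤ 6244 gives t ∈ [2, 23], which is 22 values.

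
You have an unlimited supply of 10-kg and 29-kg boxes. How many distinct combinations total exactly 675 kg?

2

Need nonnegative integers with 10j + 29k = 675.
gcd(10, 29) = 1, and 10·(3) + 29·(-1) = 1.
So (j₀, k₀) = (2025, -675); general j = 2025 + 29t, k = -675 - 10t.
j ≥ 0 ⇒ t ≥ -69; k ≥ 0 ⇒ t ≤ -68. That's 2 values of t.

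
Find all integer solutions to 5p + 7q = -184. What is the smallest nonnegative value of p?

gcd(7, 5) = 1  (7 = 1*5 + 2, 5 = 2*2 + 1, 2 = 2*1).
1 divides -184, so solutions exist.
Back-substituting, 5*(3) + 7*(-2) = 1.
Scale by -184/1 = -184: (p₀, q₀) = (-552, 368).
General solution: p = -552 + 7t, q = 368 - 5t for integer t.
p ≥ 0: smallest is -552 mod 7 = 1 (at t = 79), with q = -27.

1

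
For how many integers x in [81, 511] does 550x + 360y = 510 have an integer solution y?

12

gcd(550, 360) = 10  (550 = 1*360 + 190, 360 = 1*190 + 170, 190 = 1*170 + 20, 170 = 8*20 + 10, 20 = 2*10).
Back-substituting, 550*(-17) + 360*(26) = 10.
Scale by 51: particular solution (-867, 1326); reduce x mod 36: (33, -49).
General solution: x = 33 + 36t, y = -49 - 55t for integer t.
81 ≤ 33 + 36t ≤ 511 gives t ∈ [2, 13], which is 12 values.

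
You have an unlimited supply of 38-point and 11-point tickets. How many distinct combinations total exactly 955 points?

2

Need nonnegative integers with 38j + 11k = 955.
gcd(38, 11) = 1, and 38·(-2) + 11·(7) = 1.
So (j₀, k₀) = (-1910, 6685); general j = -1910 + 11t, k = 6685 - 38t.
j ≥ 0 ⇒ t ≥ 174; k ≥ 0 ⇒ t ≤ 175. That's 2 values of t.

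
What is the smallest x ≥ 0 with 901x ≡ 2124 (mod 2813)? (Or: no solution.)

gcd(2813, 901):
  2813 = 3×901 + 110
  901 = 8×110 + 21
  110 = 5×21 + 5
  21 = 4×5 + 1
  5 = 5×1
so gcd(2813, 901) = 1.
1 divides 2124, so solutions exist.
Back-substitute for Bézout coefficients:
  1 = 21 - 4×5
  ... = 901×(537) + 2813×(-172)
So 901×(537) ≡ 1 (mod 2813); multiply by 2124: x ≡ 1140588 (mod 2813).
Smallest nonnegative: x = 1140588 mod 2813 = 1323.

1323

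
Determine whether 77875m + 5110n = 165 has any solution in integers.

gcd(77875, 5110) = 35  (77875 = 15·5110 + 1225, 5110 = 4·1225 + 210, 1225 = 5·210 + 175, 210 = 1·175 + 35, 175 = 5·35).
35 does not divide 165 (remainder 25), so no integer solutions.

no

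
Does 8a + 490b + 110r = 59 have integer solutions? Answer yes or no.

no

gcd(490, 8) = 2  (490 = 61*8 + 2, 8 = 4*2).
gcd(2, 110) = 2.
2 does not divide 59 (remainder 1), so no integer solutions.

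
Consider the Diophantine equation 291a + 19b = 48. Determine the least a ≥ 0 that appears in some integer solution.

8

gcd(291, 19):
  291 = 15*19 + 6
  19 = 3*6 + 1
  6 = 6*1
so gcd(291, 19) = 1.
1 divides 48, so solutions exist.
Back-substitute for Bézout coefficients:
  1 = 19 - 3*6
  ... = 291*(-3) + 19*(46)
Scale by 48/1 = 48: (a₀, b₀) = (-144, 2208).
General solution: a = -144 + 19t, b = 2208 - 291t for integer t.
a ≥ 0: smallest is -144 mod 19 = 8 (at t = 8), with b = -120.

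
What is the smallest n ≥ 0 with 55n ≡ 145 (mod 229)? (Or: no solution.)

190

gcd(229, 55) = 1  (229 = 4·55 + 9, 55 = 6·9 + 1, 9 = 9·1).
1 divides 145, so solutions exist.
Back-substituting, 55·(25) + 229·(-6) = 1.
So 55·(25) ≡ 1 (mod 229); multiply by 145: n ≡ 3625 (mod 229).
Smallest nonnegative: n = 3625 mod 229 = 190.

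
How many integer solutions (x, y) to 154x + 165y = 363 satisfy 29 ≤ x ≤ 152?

8

gcd(165, 154) = 11  (165 = 1·154 + 11, 154 = 14·11).
Back-substituting, 154·(-1) + 165·(1) = 11.
Scale by 33: particular solution (-33, 33); reduce x mod 15: (12, -9).
General solution: x = 12 + 15t, y = -9 - 14t for integer t.
29 ≤ 12 + 15t ≤ 152 gives t ∈ [2, 9], which is 8 values.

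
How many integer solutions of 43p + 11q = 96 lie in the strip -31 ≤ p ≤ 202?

22

gcd(43, 11) = 1  (43 = 3*11 + 10, 11 = 1*10 + 1, 10 = 10*1).
Back-substituting, 43*(-1) + 11*(4) = 1.
Scale by 96: particular solution (-96, 384); reduce p mod 11: (3, -3).
General solution: p = 3 + 11t, q = -3 - 43t for integer t.
-31 ≤ 3 + 11t ≤ 202 gives t ∈ [-3, 18], which is 22 values.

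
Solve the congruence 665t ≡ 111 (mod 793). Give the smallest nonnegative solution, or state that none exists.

gcd(793, 665) = 1.
1 divides 111, so solutions exist.
By Bézout, 665*(254) + 793*(-213) = 1.
So 665*(254) ≡ 1 (mod 793); multiply by 111: t ≡ 28194 (mod 793).
Smallest nonnegative: t = 28194 mod 793 = 439.

439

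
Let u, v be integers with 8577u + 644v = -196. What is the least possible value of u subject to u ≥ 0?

420

gcd(8577, 644) = 1  (8577 = 13×644 + 205, 644 = 3×205 + 29, 205 = 7×29 + 2, 29 = 14×2 + 1, 2 = 2×1).
1 divides -196, so solutions exist.
Back-substituting, 8577×(-311) + 644×(4142) = 1.
Scale by -196/1 = -196: (u₀, v₀) = (60956, -811832).
General solution: u = 60956 + 644t, v = -811832 - 8577t for integer t.
u ≥ 0: smallest is 60956 mod 644 = 420 (at t = -94), with v = -5594.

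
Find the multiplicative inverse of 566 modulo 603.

gcd(603, 566):
  603 = 1*566 + 37
  566 = 15*37 + 11
  37 = 3*11 + 4
  11 = 2*4 + 3
  4 = 1*3 + 1
  3 = 3*1
so gcd(603, 566) = 1.
Back-substitute for Bézout coefficients:
  1 = 4 - 1*3
  ... = 566*(-163) + 603*(153)
So 566*-163 ≡ 1 (mod 603), and -163 mod 603 = 440.

440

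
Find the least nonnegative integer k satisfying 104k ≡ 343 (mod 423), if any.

gcd(423, 104):
  423 = 4·104 + 7
  104 = 14·7 + 6
  7 = 1·6 + 1
  6 = 6·1
so gcd(423, 104) = 1.
1 divides 343, so solutions exist.
Back-substitute for Bézout coefficients:
  1 = 7 - 1·6
  ... = 104·(-61) + 423·(15)
So 104·(-61) ≡ 1 (mod 423); multiply by 343: k ≡ -20923 (mod 423).
Smallest nonnegative: k = -20923 mod 423 = 227.

227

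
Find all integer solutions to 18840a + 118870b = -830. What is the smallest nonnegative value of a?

6240

gcd(118870, 18840):
  118870 = 6*18840 + 5830
  18840 = 3*5830 + 1350
  5830 = 4*1350 + 430
  1350 = 3*430 + 60
  430 = 7*60 + 10
  60 = 6*10
so gcd(118870, 18840) = 10.
10 divides -830, so solutions exist.
Back-substitute for Bézout coefficients:
  10 = 430 - 7*60
  ... = 18840*(-1937) + 118870*(307)
Scale by -830/10 = -83: (a₀, b₀) = (160771, -25481).
General solution: a = 160771 + 11887t, b = -25481 - 1884t for integer t.
a ≥ 0: smallest is 160771 mod 11887 = 6240 (at t = -13), with b = -989.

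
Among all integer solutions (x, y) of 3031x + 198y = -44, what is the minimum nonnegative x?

gcd(3031, 198) = 1  (3031 = 15×198 + 61, 198 = 3×61 + 15, 61 = 4×15 + 1, 15 = 15×1).
1 divides -44, so solutions exist.
Back-substituting, 3031×(13) + 198×(-199) = 1.
Scale by -44/1 = -44: (x₀, y₀) = (-572, 8756).
General solution: x = -572 + 198t, y = 8756 - 3031t for integer t.
x ≥ 0: smallest is -572 mod 198 = 22 (at t = 3), with y = -337.

22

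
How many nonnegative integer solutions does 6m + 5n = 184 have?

6

gcd(6, 5) = 1.
By Bézout, 6*(1) + 5*(-1) = 1.
One solution: (4, 32).
General: m = 4 + 5t, n = 32 - 6t.
m ≥ 0 ⇒ t ≥ 0; n ≥ 0 ⇒ t ≤ 5. So t ∈ [0, 5]: 6 solutions.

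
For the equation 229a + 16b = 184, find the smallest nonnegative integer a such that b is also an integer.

gcd(229, 16):
  229 = 14·16 + 5
  16 = 3·5 + 1
  5 = 5·1
so gcd(229, 16) = 1.
1 divides 184, so solutions exist.
Back-substitute for Bézout coefficients:
  1 = 16 - 3·5
  ... = 229·(-3) + 16·(43)
Scale by 184/1 = 184: (a₀, b₀) = (-552, 7912).
General solution: a = -552 + 16t, b = 7912 - 229t for integer t.
a ≥ 0: smallest is -552 mod 16 = 8 (at t = 35), with b = -103.

8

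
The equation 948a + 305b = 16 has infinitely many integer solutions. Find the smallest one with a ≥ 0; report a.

287

gcd(948, 305):
  948 = 3×305 + 33
  305 = 9×33 + 8
  33 = 4×8 + 1
  8 = 8×1
so gcd(948, 305) = 1.
1 divides 16, so solutions exist.
Back-substitute for Bézout coefficients:
  1 = 33 - 4×8
  ... = 948×(37) + 305×(-115)
Scale by 16/1 = 16: (a₀, b₀) = (592, -1840).
General solution: a = 592 + 305t, b = -1840 - 948t for integer t.
a ≥ 0: smallest is 592 mod 305 = 287 (at t = -1), with b = -892.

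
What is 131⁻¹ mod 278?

gcd(278, 131) = 1  (278 = 2*131 + 16, 131 = 8*16 + 3, 16 = 5*3 + 1, 3 = 3*1).
Back-substituting, 131*(-87) + 278*(41) = 1.
So 131*-87 ≡ 1 (mod 278), and -87 mod 278 = 191.

191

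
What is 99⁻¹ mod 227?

133

gcd(227, 99) = 1.
By Bézout, 99·(-94) + 227·(41) = 1.
So 99·-94 ≡ 1 (mod 227), and -94 mod 227 = 133.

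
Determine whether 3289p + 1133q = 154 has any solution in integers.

yes

gcd(3289, 1133):
  3289 = 2·1133 + 1023
  1133 = 1·1023 + 110
  1023 = 9·110 + 33
  110 = 3·33 + 11
  33 = 3·11
so gcd(3289, 1133) = 11.
11 divides 154, so integer solutions exist.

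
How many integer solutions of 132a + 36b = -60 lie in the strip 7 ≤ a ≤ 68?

gcd(132, 36) = 12.
By Bézout, 132×(-1) + 36×(4) = 12.
Particular solution: (2, -9).
General solution: a = 2 + 3t, b = -9 - 11t for integer t.
7 ≤ 2 + 3t ≤ 68 gives t ∈ [2, 22], which is 21 values.

21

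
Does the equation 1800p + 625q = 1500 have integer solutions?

gcd(1800, 625) = 25.
25 divides 1500, so integer solutions exist.

yes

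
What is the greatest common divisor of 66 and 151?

1

gcd(151, 66) = 1  (151 = 2*66 + 19, 66 = 3*19 + 9, 19 = 2*9 + 1, 9 = 9*1).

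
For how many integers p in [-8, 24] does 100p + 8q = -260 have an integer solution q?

gcd(100, 8) = 4  (100 = 12×8 + 4, 8 = 2×4).
Back-substituting, 100×(1) + 8×(-12) = 4.
Scale by -65: particular solution (-65, 780); reduce p mod 2: (1, -45).
General solution: p = 1 + 2t, q = -45 - 25t for integer t.
-8 ≤ 1 + 2t ≤ 24 gives t ∈ [-4, 11], which is 16 values.

16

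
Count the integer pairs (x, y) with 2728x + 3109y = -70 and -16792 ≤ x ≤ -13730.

1

gcd(3109, 2728) = 1  (3109 = 1*2728 + 381, 2728 = 7*381 + 61, 381 = 6*61 + 15, 61 = 4*15 + 1, 15 = 15*1).
Back-substituting, 2728*(204) + 3109*(-179) = 1.
Scale by -70: particular solution (-14280, 12530); reduce x mod 3109: (1265, -1110).
General solution: x = 1265 + 3109t, y = -1110 - 2728t for integer t.
-16792 ≤ 1265 + 3109t ≤ -13730 gives t ∈ [-5, -5], which is 1 value.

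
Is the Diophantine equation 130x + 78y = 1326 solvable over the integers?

yes

gcd(130, 78) = 26  (130 = 1*78 + 52, 78 = 1*52 + 26, 52 = 2*26).
26 divides 1326, so integer solutions exist.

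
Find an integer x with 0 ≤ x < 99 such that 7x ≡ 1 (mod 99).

85

gcd(99, 7):
  99 = 14*7 + 1
  7 = 7*1
so gcd(99, 7) = 1.
Back-substitute for Bézout coefficients:
  1 = 99 - 14*7
  ... = 7*(-14) + 99*(1)
So 7*-14 ≡ 1 (mod 99), and -14 mod 99 = 85.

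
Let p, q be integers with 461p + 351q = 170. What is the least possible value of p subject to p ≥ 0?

gcd(461, 351) = 1  (461 = 1·351 + 110, 351 = 3·110 + 21, 110 = 5·21 + 5, 21 = 4·5 + 1, 5 = 5·1).
1 divides 170, so solutions exist.
Back-substituting, 461·(-67) + 351·(88) = 1.
Scale by 170/1 = 170: (p₀, q₀) = (-11390, 14960).
General solution: p = -11390 + 351t, q = 14960 - 461t for integer t.
p ≥ 0: smallest is -11390 mod 351 = 193 (at t = 33), with q = -253.

193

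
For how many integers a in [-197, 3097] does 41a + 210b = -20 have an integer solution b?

16

gcd(210, 41):
  210 = 5×41 + 5
  41 = 8×5 + 1
  5 = 5×1
so gcd(210, 41) = 1.
Back-substitute for Bézout coefficients:
  1 = 41 - 8×5
  ... = 41×(41) + 210×(-8)
Scale by -20: particular solution (-820, 160); reduce a mod 210: (20, -4).
General solution: a = 20 + 210t, b = -4 - 41t for integer t.
-197 ≤ 20 + 210t ≤ 3097 gives t ∈ [-1, 14], which is 16 values.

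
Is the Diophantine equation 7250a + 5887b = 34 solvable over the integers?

no

gcd(7250, 5887):
  7250 = 1×5887 + 1363
  5887 = 4×1363 + 435
  1363 = 3×435 + 58
  435 = 7×58 + 29
  58 = 2×29
so gcd(7250, 5887) = 29.
29 does not divide 34 (remainder 5), so no integer solutions.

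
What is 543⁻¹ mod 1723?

1558

gcd(1723, 543) = 1  (1723 = 3·543 + 94, 543 = 5·94 + 73, 94 = 1·73 + 21, 73 = 3·21 + 10, 21 = 2·10 + 1, 10 = 10·1).
Back-substituting, 543·(-165) + 1723·(52) = 1.
So 543·-165 ≡ 1 (mod 1723), and -165 mod 1723 = 1558.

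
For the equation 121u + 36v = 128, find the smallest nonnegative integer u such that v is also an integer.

32

gcd(121, 36) = 1.
1 divides 128, so solutions exist.
By Bézout, 121*(-11) + 36*(37) = 1.
Scale by 128/1 = 128: (u₀, v₀) = (-1408, 4736).
General solution: u = -1408 + 36t, v = 4736 - 121t for integer t.
u ≥ 0: smallest is -1408 mod 36 = 32 (at t = 40), with v = -104.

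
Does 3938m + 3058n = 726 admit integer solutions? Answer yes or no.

yes

gcd(3938, 3058):
  3938 = 1*3058 + 880
  3058 = 3*880 + 418
  880 = 2*418 + 44
  418 = 9*44 + 22
  44 = 2*22
so gcd(3938, 3058) = 22.
22 divides 726, so integer solutions exist.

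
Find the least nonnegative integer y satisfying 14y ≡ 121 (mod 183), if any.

74

gcd(183, 14):
  183 = 13*14 + 1
  14 = 14*1
so gcd(183, 14) = 1.
1 divides 121, so solutions exist.
Back-substitute for Bézout coefficients:
  1 = 183 - 13*14
  ... = 14*(-13) + 183*(1)
So 14*(-13) ≡ 1 (mod 183); multiply by 121: y ≡ -1573 (mod 183).
Smallest nonnegative: y = -1573 mod 183 = 74.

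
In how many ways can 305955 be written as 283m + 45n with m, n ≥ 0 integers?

gcd(283, 45) = 1.
By Bézout, 283*(7) + 45*(-44) = 1.
One solution: (0, 6799).
General: m = 0 + 45t, n = 6799 - 283t.
m ≥ 0 ⇒ t ≥ 0; n ≥ 0 ⇒ t ≤ 24. So t ∈ [0, 24]: 25 solutions.

25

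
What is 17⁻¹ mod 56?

gcd(56, 17):
  56 = 3·17 + 5
  17 = 3·5 + 2
  5 = 2·2 + 1
  2 = 2·1
so gcd(56, 17) = 1.
Back-substitute for Bézout coefficients:
  1 = 5 - 2·2
  ... = 17·(-23) + 56·(7)
So 17·-23 ≡ 1 (mod 56), and -23 mod 56 = 33.

33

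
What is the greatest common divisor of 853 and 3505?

gcd(3505, 853):
  3505 = 4·853 + 93
  853 = 9·93 + 16
  93 = 5·16 + 13
  16 = 1·13 + 3
  13 = 4·3 + 1
  3 = 3·1
so gcd(3505, 853) = 1.

1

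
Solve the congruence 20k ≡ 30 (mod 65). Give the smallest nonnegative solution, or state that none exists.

8

gcd(65, 20) = 5.
5 divides 30, so solutions exist.
By Bézout, 20·(-3) + 65·(1) = 5.
So 20·(-3) ≡ 5 (mod 65); multiply by 6: k ≡ -18 (mod 13).
Smallest nonnegative: k = -18 mod 13 = 8.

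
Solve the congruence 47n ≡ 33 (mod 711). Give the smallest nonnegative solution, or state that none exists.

273

gcd(711, 47) = 1.
1 divides 33, so solutions exist.
By Bézout, 47×(-121) + 711×(8) = 1.
So 47×(-121) ≡ 1 (mod 711); multiply by 33: n ≡ -3993 (mod 711).
Smallest nonnegative: n = -3993 mod 711 = 273.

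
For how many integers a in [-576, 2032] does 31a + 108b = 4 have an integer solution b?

24

gcd(108, 31):
  108 = 3×31 + 15
  31 = 2×15 + 1
  15 = 15×1
so gcd(108, 31) = 1.
Back-substitute for Bézout coefficients:
  1 = 31 - 2×15
  ... = 31×(7) + 108×(-2)
Scale by 4: particular solution (28, -8); reduce a mod 108: (28, -8).
General solution: a = 28 + 108t, b = -8 - 31t for integer t.
-576 ≤ 28 + 108t ≤ 2032 gives t ∈ [-5, 18], which is 24 values.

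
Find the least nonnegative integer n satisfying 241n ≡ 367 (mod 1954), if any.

1315

gcd(1954, 241):
  1954 = 8*241 + 26
  241 = 9*26 + 7
  26 = 3*7 + 5
  7 = 1*5 + 2
  5 = 2*2 + 1
  2 = 2*1
so gcd(1954, 241) = 1.
1 divides 367, so solutions exist.
Back-substitute for Bézout coefficients:
  1 = 5 - 2*2
  ... = 241*(-827) + 1954*(102)
So 241*(-827) ≡ 1 (mod 1954); multiply by 367: n ≡ -303509 (mod 1954).
Smallest nonnegative: n = -303509 mod 1954 = 1315.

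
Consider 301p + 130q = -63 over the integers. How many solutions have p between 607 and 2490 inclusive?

gcd(301, 130) = 1.
By Bézout, 301×(-19) + 130×(44) = 1.
Particular solution: (27, -63).
General solution: p = 27 + 130t, q = -63 - 301t for integer t.
607 ≤ 27 + 130t ≤ 2490 gives t ∈ [5, 18], which is 14 values.

14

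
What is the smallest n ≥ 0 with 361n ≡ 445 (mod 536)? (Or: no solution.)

365

gcd(536, 361):
  536 = 1*361 + 175
  361 = 2*175 + 11
  175 = 15*11 + 10
  11 = 1*10 + 1
  10 = 10*1
so gcd(536, 361) = 1.
1 divides 445, so solutions exist.
Back-substitute for Bézout coefficients:
  1 = 11 - 1*10
  ... = 361*(49) + 536*(-33)
So 361*(49) ≡ 1 (mod 536); multiply by 445: n ≡ 21805 (mod 536).
Smallest nonnegative: n = 21805 mod 536 = 365.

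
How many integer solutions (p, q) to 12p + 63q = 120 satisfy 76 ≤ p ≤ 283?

10

gcd(63, 12) = 3.
By Bézout, 12*(-5) + 63*(1) = 3.
Particular solution: (10, 0).
General solution: p = 10 + 21t, q = 0 - 4t for integer t.
76 ≤ 10 + 21t ≤ 283 gives t ∈ [4, 13], which is 10 values.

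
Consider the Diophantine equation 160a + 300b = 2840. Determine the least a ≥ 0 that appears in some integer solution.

14

gcd(300, 160) = 20.
20 divides 2840, so solutions exist.
By Bézout, 160×(2) + 300×(-1) = 20.
Scale by 2840/20 = 142: (a₀, b₀) = (284, -142).
General solution: a = 284 + 15t, b = -142 - 8t for integer t.
a ≥ 0: smallest is 284 mod 15 = 14 (at t = -18), with b = 2.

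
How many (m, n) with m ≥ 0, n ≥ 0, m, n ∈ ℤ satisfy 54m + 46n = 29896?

gcd(54, 46) = 2.
By Bézout, 54·(6) + 46·(-7) = 2.
One solution: (11, 637).
General: m = 11 + 23t, n = 637 - 27t.
m ≥ 0 ⇒ t ≥ 0; n ≥ 0 ⇒ t ≤ 23. So t ∈ [0, 23]: 24 solutions.

24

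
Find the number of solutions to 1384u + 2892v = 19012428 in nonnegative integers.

gcd(2892, 1384) = 4.
By Bézout, 1384*(-140) + 2892*(67) = 4.
One solution: (483, 6343).
General: u = 483 + 723t, v = 6343 - 346t.
u ≥ 0 ⇒ t ≥ 0; v ≥ 0 ⇒ t ≤ 18. So t ∈ [0, 18]: 19 solutions.

19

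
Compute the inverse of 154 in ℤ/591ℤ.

142

gcd(591, 154) = 1.
By Bézout, 154*(142) + 591*(-37) = 1.
So 154*142 ≡ 1 (mod 591), and 142 mod 591 = 142.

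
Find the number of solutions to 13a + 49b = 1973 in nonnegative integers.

4

gcd(49, 13) = 1.
By Bézout, 13×(-15) + 49×(4) = 1.
One solution: (1, 40).
General: a = 1 + 49t, b = 40 - 13t.
a ≥ 0 ⇒ t ≥ 0; b ≥ 0 ⇒ t ≤ 3. So t ∈ [0, 3]: 4 solutions.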